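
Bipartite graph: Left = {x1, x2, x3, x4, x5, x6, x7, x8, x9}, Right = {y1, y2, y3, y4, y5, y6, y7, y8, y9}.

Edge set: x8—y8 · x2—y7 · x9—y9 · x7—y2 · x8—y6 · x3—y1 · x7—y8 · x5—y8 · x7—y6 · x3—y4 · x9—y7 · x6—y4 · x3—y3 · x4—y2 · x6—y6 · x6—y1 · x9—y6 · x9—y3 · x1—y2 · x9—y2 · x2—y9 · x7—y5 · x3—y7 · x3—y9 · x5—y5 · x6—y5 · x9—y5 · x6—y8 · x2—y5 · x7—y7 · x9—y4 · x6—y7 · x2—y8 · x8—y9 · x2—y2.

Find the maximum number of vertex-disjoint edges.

8

For example, pair x1→y2, x2→y9, x3→y3, x5→y5, x6→y1, x7→y7, x8→y8, x9→y6.
The set {x1, x4} has only 1 neighbour ({y2}), so by Hall's theorem at most 8 of the 9 left vertices can be matched.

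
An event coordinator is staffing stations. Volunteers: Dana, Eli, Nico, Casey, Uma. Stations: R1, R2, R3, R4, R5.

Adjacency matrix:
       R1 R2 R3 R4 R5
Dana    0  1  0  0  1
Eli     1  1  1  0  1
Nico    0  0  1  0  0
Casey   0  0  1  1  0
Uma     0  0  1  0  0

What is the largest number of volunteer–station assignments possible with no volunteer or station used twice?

4

One maximum matching: Dana–R2, Eli–R5, Nico–R3, Casey–R4.
The set {Nico, Uma} has only 1 neighbour ({R3}), so by Hall's theorem at most 4 of the 5 volunteers can be matched.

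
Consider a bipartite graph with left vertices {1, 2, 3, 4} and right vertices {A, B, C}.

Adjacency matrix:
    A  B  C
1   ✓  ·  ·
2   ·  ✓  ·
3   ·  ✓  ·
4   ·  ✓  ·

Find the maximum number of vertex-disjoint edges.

A valid assignment of size 2: 1-A, 2-B.
The set {2, 3, 4} has only 1 neighbour ({B}), so by Hall's theorem at most 2 of the 4 left vertices can be matched.

2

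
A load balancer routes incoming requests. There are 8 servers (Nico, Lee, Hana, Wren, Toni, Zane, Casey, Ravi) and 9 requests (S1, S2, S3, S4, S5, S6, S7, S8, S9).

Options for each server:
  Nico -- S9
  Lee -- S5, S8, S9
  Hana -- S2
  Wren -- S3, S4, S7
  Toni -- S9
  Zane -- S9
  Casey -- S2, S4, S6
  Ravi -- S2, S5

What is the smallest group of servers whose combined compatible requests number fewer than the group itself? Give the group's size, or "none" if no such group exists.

Take S = {Nico, Toni}. Its neighbourhood is {S9}, so |N(S)| = 1 < |S| = 2.
No single vertex violates Hall's condition since each has at least one neighbour, so 2 is the minimum.

2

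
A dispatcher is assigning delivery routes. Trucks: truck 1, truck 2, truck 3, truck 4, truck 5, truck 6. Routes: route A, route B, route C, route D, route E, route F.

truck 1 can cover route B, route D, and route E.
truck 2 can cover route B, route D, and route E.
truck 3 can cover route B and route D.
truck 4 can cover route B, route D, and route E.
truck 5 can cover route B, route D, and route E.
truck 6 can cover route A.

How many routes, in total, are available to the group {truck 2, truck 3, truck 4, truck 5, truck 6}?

4

The union of neighbours of {truck 2, truck 3, truck 4, truck 5, truck 6} is {route A, route B, route D, route E}, which has 4 elements.
Since |N(S)| = 4 < |S| = 5, Hall's condition fails for this subset.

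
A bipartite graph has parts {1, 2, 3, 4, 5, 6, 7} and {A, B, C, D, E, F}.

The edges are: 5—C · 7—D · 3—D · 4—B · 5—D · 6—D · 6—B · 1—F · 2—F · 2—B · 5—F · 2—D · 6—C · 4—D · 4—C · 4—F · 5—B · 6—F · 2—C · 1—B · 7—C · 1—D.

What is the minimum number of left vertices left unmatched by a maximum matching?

3

One maximum matching: 1→F, 2→C, 3→D, 4→B.
The set {1, 2, 3, 4, 5, 6, 7} has only 4 neighbours ({B, C, D, F}), so by Hall's theorem at most 4 of the 7 left vertices can be matched.
That matches 4 of the 7, leaving 3 unmatched; no matching can do better.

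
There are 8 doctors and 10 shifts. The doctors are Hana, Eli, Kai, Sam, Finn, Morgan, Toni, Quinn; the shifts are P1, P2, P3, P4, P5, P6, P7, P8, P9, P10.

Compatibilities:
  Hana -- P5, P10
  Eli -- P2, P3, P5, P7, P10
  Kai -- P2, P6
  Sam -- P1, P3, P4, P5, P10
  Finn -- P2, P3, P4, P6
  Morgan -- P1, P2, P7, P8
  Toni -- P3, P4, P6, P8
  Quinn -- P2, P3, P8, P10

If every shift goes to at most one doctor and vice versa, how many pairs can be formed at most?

8

A valid assignment of size 8: Hana→P5, Eli→P2, Kai→P6, Sam→P3, Finn→P4, Morgan→P1, Toni→P8, Quinn→P10.
This saturates every doctor, so 8 is the maximum.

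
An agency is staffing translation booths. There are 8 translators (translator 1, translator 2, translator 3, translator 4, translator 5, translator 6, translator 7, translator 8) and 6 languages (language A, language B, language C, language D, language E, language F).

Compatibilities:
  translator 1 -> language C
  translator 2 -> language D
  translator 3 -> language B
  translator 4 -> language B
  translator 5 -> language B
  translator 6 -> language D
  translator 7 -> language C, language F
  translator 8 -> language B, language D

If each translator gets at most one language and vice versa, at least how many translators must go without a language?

4

One maximum matching: translator 1-language C, translator 2-language D, translator 3-language B, translator 7-language F.
The set {translator 2, translator 3, translator 4, translator 5, translator 6, translator 8} has only 2 neighbours ({language B, language D}), so by Hall's theorem at most 4 of the 8 translators can be matched.
That matches 4 of the 8, leaving 4 unmatched; no matching can do better.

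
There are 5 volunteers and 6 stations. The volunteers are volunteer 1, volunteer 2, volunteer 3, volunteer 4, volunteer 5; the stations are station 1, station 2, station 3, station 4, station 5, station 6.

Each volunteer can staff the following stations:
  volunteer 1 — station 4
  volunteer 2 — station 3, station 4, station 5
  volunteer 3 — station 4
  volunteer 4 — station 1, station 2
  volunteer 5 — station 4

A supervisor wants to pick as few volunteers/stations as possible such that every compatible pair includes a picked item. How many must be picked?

3

A maximum matching has 3 edges (e.g. volunteer 1–station 4, volunteer 2–station 3, volunteer 4–station 2).
By König's theorem the minimum vertex cover has the same size. One such cover is {volunteer 2, volunteer 4, station 4}.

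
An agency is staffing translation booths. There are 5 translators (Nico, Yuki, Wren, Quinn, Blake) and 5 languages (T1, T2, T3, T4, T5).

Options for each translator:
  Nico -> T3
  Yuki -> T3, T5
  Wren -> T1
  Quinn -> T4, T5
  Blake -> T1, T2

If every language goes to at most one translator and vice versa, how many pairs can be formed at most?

For example, pair Nico-T3, Yuki-T5, Wren-T1, Quinn-T4, Blake-T2.
This saturates every translator, so 5 is the maximum.

5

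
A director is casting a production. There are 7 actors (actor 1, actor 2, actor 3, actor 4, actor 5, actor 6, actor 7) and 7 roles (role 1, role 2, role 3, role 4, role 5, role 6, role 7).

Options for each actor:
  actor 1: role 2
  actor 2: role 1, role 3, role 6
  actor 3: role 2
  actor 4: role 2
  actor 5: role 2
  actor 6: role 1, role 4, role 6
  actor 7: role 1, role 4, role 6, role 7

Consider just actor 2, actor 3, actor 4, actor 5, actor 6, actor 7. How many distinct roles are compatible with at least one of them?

The union of neighbours of {actor 2, actor 3, actor 4, actor 5, actor 6, actor 7} is {role 1, role 2, role 3, role 4, role 6, role 7}, which has 6 elements.
Since |N(S)| = 6 ≥ |S| = 6, Hall's condition holds for this subset.

6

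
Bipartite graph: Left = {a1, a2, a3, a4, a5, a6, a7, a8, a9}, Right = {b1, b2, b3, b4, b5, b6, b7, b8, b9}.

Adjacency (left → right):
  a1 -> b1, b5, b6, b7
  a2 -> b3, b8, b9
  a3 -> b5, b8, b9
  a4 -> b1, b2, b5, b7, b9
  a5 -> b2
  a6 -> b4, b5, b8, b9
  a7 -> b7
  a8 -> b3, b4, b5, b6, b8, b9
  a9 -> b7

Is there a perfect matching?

No

The set {a7, a9} has only 1 neighbour ({b7}), so by Hall's theorem at most 8 of the 9 left vertices can be matched.
Hence no matching covers every left vertex.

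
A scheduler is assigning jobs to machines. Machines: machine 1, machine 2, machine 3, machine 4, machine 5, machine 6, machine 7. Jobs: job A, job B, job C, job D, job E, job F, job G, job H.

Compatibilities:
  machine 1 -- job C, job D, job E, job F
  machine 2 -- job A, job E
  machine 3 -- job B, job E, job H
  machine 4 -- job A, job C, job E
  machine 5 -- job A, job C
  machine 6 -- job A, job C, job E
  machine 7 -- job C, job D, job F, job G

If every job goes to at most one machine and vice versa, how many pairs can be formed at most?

A valid assignment of size 6: machine 1-job F, machine 2-job E, machine 3-job H, machine 4-job C, machine 5-job A, machine 7-job G.
The set {machine 2, machine 4, machine 5, machine 6} has only 3 neighbours ({job A, job C, job E}), so by Hall's theorem at most 6 of the 7 machines can be matched.

6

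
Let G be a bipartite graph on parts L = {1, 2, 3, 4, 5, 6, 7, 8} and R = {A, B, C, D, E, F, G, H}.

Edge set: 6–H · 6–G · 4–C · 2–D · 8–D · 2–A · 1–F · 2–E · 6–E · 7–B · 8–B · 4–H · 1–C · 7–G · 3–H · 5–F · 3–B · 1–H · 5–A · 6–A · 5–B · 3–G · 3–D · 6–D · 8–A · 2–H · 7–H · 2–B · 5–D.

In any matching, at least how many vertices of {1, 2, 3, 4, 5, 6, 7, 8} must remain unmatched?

A valid assignment of size 8: 1–C, 2–E, 3–D, 4–H, 5–F, 6–A, 7–G, 8–B.
All 8 left vertices are matched, so no larger matching exists.
That matches 8 of the 8, leaving 0 unmatched; no matching can do better.

0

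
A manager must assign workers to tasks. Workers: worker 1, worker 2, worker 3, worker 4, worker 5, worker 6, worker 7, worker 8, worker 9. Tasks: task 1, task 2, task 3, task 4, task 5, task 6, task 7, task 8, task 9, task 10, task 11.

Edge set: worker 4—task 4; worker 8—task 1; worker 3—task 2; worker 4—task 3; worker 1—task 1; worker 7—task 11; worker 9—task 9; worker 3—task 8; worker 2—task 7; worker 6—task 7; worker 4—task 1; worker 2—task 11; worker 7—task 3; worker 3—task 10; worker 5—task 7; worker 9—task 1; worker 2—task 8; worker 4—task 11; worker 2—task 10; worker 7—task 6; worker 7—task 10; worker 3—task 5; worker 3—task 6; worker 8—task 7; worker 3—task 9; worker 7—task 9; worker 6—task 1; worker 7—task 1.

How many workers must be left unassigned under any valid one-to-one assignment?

2

For example, pair worker 1→task 1, worker 2→task 8, worker 3→task 10, worker 4→task 4, worker 5→task 7, worker 7→task 11, worker 9→task 9.
The set {worker 1, worker 5, worker 6, worker 8} has only 2 neighbours ({task 1, task 7}), so by Hall's theorem at most 7 of the 9 workers can be matched.
That matches 7 of the 9, leaving 2 unmatched; no matching can do better.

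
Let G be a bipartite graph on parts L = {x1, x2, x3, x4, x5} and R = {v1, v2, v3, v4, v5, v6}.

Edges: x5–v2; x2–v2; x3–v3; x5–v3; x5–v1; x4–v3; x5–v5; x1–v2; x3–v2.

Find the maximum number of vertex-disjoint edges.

3

One maximum matching: x1-v2, x3-v3, x5-v1.
The set {x1, x2, x3, x4} has only 2 neighbours ({v2, v3}), so by Hall's theorem at most 3 of the 5 left vertices can be matched.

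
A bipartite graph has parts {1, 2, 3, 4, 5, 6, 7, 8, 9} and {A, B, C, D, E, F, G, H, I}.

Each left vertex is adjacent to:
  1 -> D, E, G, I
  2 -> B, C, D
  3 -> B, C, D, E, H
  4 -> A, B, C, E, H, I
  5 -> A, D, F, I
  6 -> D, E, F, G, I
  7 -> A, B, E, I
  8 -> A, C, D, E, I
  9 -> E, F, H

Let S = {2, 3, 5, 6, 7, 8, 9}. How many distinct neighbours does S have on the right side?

9

The union of neighbours of {2, 3, 5, 6, 7, 8, 9} is {A, B, C, D, E, F, G, H, I}, which has 9 elements.
Since |N(S)| = 9 ≥ |S| = 7, Hall's condition holds for this subset.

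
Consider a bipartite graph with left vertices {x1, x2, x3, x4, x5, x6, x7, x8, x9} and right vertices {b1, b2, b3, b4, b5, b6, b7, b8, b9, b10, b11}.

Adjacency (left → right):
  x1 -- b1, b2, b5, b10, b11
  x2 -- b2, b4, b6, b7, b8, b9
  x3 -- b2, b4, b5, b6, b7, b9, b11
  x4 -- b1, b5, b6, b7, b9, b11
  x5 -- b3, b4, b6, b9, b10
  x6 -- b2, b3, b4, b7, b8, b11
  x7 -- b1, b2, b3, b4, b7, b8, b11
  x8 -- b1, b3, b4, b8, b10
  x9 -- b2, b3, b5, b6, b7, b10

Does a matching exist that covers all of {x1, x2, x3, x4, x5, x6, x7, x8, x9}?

Yes

A valid assignment of size 9: x1–b5, x2–b2, x3–b9, x4–b1, x5–b6, x6–b4, x7–b11, x8–b8, x9–b7.
All 9 left vertices are covered.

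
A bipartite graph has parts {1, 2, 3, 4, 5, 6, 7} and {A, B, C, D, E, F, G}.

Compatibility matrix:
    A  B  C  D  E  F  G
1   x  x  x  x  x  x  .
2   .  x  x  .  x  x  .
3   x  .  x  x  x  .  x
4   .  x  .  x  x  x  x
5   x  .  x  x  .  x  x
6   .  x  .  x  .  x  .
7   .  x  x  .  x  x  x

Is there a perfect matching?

One maximum matching: 1→A, 2→B, 3→C, 4→E, 5→D, 6→F, 7→G.
All 7 left vertices are covered.

Yes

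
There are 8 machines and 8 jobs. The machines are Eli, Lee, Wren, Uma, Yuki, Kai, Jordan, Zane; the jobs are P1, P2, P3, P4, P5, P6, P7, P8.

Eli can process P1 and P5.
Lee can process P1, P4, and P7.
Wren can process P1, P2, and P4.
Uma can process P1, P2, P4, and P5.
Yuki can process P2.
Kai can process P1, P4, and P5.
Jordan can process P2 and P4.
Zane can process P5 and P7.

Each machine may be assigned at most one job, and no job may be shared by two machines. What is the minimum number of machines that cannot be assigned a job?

For example, pair Eli–P5, Lee–P7, Wren–P4, Uma–P1, Yuki–P2.
The set {Eli, Lee, Wren, Uma, Yuki, Kai, Jordan, Zane} has only 5 neighbours ({P1, P2, P4, P5, P7}), so by Hall's theorem at most 5 of the 8 machines can be matched.
That matches 5 of the 8, leaving 3 unmatched; no matching can do better.

3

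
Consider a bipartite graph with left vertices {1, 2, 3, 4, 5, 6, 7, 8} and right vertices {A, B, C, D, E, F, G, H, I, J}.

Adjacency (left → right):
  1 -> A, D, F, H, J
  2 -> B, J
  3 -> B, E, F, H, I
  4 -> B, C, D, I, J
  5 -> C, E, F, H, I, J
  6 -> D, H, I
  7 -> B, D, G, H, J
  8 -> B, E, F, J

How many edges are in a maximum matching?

8

A valid assignment of size 8: 1–A, 2–J, 3–E, 4–D, 5–F, 6–H, 7–G, 8–B.
All 8 left vertices are matched, so no larger matching exists.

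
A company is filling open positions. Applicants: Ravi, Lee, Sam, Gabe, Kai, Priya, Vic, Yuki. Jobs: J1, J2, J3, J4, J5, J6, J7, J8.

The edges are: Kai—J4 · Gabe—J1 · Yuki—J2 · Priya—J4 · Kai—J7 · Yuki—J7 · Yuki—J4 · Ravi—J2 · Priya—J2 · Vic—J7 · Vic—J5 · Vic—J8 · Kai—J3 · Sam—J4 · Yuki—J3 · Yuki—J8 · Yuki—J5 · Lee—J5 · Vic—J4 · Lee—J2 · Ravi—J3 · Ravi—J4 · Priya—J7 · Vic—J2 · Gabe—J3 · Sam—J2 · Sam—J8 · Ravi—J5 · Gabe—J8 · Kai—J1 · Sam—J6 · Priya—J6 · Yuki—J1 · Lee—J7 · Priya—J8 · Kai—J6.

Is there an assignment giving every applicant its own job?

One maximum matching: Ravi→J4, Lee→J5, Sam→J8, Gabe→J3, Kai→J1, Priya→J6, Vic→J7, Yuki→J2.
Every applicant is matched, so this is a perfect matching.

Yes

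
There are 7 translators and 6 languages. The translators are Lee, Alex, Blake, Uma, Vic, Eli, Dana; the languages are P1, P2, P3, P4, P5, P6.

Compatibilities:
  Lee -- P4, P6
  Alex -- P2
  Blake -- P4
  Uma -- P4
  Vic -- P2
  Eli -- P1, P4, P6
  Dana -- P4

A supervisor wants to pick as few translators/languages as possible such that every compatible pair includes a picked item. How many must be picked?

{Lee, Eli, P2, P4} is a vertex cover of size 4: every edge has an endpoint in this set.
No smaller cover exists because Lee–P6, Alex–P2, Blake–P4, Eli–P1 is a matching of size 4, and a cover must include an endpoint of each of these disjoint edges (König's theorem).

4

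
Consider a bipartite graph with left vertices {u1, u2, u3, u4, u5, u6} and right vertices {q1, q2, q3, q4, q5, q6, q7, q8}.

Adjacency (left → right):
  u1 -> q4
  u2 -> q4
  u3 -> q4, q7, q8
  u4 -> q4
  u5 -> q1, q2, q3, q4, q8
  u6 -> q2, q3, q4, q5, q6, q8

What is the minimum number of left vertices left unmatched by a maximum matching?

2

One maximum matching: u1→q4, u3→q8, u5→q1, u6→q6.
The set {u1, u2, u4} has only 1 neighbour ({q4}), so by Hall's theorem at most 4 of the 6 left vertices can be matched.
That matches 4 of the 6, leaving 2 unmatched; no matching can do better.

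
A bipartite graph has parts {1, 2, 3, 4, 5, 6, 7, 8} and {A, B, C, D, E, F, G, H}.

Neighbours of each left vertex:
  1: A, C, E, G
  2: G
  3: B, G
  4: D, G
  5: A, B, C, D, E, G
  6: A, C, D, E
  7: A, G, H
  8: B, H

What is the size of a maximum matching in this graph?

7

One maximum matching: 1-C, 2-G, 3-B, 4-D, 5-A, 6-E, 7-H.
The set {1, 2, 3, 4, 5, 6, 7, 8} has only 7 neighbours ({A, B, C, D, E, G, H}), so by Hall's theorem at most 7 of the 8 left vertices can be matched.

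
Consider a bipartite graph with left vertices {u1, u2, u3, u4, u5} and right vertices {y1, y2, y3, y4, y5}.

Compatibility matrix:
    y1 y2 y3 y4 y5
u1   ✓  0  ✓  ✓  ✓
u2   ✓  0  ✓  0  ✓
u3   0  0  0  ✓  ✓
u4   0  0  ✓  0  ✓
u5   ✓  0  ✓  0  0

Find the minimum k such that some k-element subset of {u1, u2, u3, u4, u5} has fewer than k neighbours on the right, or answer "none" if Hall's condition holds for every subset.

5

Take S = {u1, u2, u3, u4, u5}. Its neighbourhood is {y1, y3, y4, y5}, so |N(S)| = 4 < |S| = 5.
Every subset of size less than 5 has at least as many neighbours as members, so 5 is the minimum.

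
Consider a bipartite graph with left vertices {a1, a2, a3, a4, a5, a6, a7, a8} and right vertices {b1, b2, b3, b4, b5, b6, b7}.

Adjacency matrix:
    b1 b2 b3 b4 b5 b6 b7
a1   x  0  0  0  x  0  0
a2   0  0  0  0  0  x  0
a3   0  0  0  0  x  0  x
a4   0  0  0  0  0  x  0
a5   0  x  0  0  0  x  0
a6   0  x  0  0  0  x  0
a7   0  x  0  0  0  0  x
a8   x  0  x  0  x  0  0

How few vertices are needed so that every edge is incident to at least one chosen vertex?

A maximum matching has 6 edges (e.g. a1–b1, a2–b6, a3–b5, a5–b2, a7–b7, a8–b3).
By König's theorem the minimum vertex cover has the same size. One such cover is {a1, a3, a7, a8, b2, b6}.

6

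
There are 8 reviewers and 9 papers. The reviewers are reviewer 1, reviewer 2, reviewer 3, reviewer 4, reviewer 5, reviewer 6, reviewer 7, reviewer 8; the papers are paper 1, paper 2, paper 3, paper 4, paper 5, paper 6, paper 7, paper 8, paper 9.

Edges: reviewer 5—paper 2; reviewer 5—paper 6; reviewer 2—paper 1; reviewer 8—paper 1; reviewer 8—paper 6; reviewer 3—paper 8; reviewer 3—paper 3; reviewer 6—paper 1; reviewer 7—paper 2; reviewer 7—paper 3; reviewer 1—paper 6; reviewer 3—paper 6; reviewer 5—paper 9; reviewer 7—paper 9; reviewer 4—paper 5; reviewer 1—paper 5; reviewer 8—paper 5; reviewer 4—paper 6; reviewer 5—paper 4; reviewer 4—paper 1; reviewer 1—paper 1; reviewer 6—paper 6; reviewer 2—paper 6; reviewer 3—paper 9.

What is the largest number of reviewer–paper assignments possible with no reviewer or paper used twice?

A valid assignment of size 6: reviewer 1→paper 5, reviewer 2→paper 1, reviewer 3→paper 8, reviewer 4→paper 6, reviewer 5→paper 4, reviewer 7→paper 2.
The set {reviewer 1, reviewer 2, reviewer 4, reviewer 6, reviewer 8} has only 3 neighbours ({paper 1, paper 5, paper 6}), so by Hall's theorem at most 6 of the 8 reviewers can be matched.

6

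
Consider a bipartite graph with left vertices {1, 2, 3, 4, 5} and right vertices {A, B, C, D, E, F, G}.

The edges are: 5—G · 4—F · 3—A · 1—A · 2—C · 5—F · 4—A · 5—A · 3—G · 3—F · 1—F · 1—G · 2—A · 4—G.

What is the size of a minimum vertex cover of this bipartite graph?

{2, A, F, G} is a vertex cover of size 4: every edge has an endpoint in this set.
No smaller cover exists because 1–A, 2–C, 3–G, 4–F is a matching of size 4, and a cover must include an endpoint of each of these disjoint edges (König's theorem).

4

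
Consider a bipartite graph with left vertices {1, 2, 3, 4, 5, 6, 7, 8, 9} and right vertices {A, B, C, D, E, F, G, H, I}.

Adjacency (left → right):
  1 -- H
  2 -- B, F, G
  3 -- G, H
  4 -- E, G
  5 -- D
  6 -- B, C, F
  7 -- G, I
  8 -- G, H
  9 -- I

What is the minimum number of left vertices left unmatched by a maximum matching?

2

One maximum matching: 1-H, 2-F, 3-G, 4-E, 5-D, 6-B, 7-I.
The set {1, 3, 7, 8, 9} has only 3 neighbours ({G, H, I}), so by Hall's theorem at most 7 of the 9 left vertices can be matched.
That matches 7 of the 9, leaving 2 unmatched; no matching can do better.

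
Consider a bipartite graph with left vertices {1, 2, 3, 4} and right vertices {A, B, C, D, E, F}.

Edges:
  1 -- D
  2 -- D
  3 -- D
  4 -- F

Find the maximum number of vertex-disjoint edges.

One maximum matching: 1→D, 4→F.
The set {1, 2, 3} has only 1 neighbour ({D}), so by Hall's theorem at most 2 of the 4 left vertices can be matched.

2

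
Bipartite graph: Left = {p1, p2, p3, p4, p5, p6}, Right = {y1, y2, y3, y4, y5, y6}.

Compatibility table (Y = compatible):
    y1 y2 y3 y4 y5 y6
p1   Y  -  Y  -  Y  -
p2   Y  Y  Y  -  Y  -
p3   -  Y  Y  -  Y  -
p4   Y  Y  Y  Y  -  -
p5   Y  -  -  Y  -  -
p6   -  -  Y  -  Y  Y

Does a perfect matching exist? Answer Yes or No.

Yes

One maximum matching: p1-y5, p2-y3, p3-y2, p4-y4, p5-y1, p6-y6.
All 6 left vertices are covered.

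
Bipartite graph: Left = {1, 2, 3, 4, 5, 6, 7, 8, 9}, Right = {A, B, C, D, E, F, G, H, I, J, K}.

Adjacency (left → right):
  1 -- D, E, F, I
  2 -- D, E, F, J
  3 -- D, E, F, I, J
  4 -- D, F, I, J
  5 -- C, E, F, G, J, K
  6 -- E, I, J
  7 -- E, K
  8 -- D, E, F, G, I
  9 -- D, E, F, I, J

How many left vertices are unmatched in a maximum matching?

A valid assignment of size 8: 1–I, 2–J, 3–F, 4–D, 5–C, 6–E, 7–K, 8–G.
The set {1, 2, 3, 4, 6, 9} has only 5 neighbours ({D, E, F, I, J}), so by Hall's theorem at most 8 of the 9 left vertices can be matched.
That matches 8 of the 9, leaving 1 unmatched; no matching can do better.

1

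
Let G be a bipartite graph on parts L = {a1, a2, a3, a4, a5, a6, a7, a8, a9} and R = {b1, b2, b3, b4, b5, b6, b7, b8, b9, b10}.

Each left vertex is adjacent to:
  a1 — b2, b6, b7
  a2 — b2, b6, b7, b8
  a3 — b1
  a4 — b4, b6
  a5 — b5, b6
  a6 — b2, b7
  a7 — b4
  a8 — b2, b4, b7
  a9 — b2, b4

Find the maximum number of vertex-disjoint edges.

A valid assignment of size 7: a1–b7, a2–b8, a3–b1, a4–b6, a5–b5, a6–b2, a7–b4.
The set {a1, a4, a6, a7, a8, a9} has only 4 neighbours ({b2, b4, b6, b7}), so by Hall's theorem at most 7 of the 9 left vertices can be matched.

7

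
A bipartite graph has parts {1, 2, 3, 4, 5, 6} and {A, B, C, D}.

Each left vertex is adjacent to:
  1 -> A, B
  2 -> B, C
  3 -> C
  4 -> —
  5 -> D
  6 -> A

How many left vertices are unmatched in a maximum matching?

2

A valid assignment of size 4: 1→A, 2→B, 3→C, 5→D.
The set {1, 2, 3, 4, 6} has only 3 neighbours ({A, B, C}), so by Hall's theorem at most 4 of the 6 left vertices can be matched.
That matches 4 of the 6, leaving 2 unmatched; no matching can do better.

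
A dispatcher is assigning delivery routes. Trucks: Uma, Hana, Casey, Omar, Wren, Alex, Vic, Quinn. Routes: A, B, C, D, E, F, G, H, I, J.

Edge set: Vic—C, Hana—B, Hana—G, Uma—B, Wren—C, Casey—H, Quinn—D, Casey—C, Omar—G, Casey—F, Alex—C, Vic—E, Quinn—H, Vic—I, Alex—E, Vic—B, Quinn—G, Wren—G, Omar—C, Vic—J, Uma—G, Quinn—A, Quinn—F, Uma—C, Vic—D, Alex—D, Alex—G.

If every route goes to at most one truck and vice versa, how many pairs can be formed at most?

For example, pair Uma–B, Hana–G, Casey–F, Omar–C, Alex–E, Vic–J, Quinn–A.
The set {Uma, Hana, Omar, Wren} has only 3 neighbours ({B, C, G}), so by Hall's theorem at most 7 of the 8 trucks can be matched.

7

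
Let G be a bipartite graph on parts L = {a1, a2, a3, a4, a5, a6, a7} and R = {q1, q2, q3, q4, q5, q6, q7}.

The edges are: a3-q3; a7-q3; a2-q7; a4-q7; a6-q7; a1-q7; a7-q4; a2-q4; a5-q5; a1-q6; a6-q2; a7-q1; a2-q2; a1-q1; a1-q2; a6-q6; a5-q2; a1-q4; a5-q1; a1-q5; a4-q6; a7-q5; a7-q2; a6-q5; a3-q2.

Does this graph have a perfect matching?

A valid assignment of size 7: a1-q6, a2-q2, a3-q3, a4-q7, a5-q1, a6-q5, a7-q4.
All 7 left vertices are covered.

Yes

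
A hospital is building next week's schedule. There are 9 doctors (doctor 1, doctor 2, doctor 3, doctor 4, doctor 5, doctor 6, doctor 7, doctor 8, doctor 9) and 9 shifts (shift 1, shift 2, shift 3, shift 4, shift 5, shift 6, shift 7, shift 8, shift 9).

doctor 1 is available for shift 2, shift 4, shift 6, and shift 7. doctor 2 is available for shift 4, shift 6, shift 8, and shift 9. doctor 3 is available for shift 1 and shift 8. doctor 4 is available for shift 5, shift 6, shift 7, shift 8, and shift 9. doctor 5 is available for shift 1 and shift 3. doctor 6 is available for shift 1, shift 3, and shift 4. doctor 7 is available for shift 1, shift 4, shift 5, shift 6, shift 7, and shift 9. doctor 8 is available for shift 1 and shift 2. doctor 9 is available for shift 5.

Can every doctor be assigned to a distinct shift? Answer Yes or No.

Yes

For example, pair doctor 1–shift 4, doctor 2–shift 9, doctor 3–shift 8, doctor 4–shift 6, doctor 5–shift 1, doctor 6–shift 3, doctor 7–shift 7, doctor 8–shift 2, doctor 9–shift 5.
All 9 doctors are covered.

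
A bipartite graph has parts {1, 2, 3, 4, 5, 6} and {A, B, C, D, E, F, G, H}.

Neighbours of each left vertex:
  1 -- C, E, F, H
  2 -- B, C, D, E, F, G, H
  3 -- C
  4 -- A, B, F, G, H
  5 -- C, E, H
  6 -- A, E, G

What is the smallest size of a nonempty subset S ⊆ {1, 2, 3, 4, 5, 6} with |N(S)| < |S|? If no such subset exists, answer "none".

none

A matching saturating every left vertex exists, for instance 1→F, 2→G, 3→C, 4→A, 5→H, 6→E.
By Hall's marriage theorem, this means |N(S)| ≥ |S| for every subset S, so no violating subset exists.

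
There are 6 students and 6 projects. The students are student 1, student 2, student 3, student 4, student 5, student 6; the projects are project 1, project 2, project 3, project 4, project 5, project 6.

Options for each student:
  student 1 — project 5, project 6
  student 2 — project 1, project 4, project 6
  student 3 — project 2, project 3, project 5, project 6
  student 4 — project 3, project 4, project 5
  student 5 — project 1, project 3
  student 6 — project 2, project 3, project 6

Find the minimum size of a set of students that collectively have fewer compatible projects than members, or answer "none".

none

A matching saturating every student exists, for instance student 1→project 5, student 2→project 6, student 3→project 2, student 4→project 4, student 5→project 1, student 6→project 3.
By Hall's marriage theorem, this means |N(S)| ≥ |S| for every subset S, so no violating subset exists.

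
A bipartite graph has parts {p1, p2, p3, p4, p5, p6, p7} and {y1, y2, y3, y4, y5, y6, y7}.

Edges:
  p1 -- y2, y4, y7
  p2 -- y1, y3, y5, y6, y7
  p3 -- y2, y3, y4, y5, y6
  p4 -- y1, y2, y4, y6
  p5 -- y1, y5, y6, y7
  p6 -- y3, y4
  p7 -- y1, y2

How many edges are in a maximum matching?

7

A valid assignment of size 7: p1–y7, p2–y3, p3–y5, p4–y2, p5–y6, p6–y4, p7–y1.
This saturates every left vertex, so 7 is the maximum.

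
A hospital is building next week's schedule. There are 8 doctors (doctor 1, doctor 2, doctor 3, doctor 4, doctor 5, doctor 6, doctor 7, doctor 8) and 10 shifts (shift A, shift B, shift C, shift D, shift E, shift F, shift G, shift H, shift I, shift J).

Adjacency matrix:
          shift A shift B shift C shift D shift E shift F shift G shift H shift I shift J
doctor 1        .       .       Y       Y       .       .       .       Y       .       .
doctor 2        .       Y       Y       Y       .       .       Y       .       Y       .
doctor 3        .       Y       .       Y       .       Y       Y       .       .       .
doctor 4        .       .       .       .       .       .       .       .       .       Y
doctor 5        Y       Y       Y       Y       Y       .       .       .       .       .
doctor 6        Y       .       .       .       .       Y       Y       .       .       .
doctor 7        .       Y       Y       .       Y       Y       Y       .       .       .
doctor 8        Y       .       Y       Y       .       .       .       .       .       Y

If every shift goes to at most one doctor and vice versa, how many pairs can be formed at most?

A valid assignment of size 8: doctor 1–shift H, doctor 2–shift I, doctor 3–shift G, doctor 4–shift J, doctor 5–shift D, doctor 6–shift F, doctor 7–shift B, doctor 8–shift A.
All 8 doctors are matched, so no larger matching exists.

8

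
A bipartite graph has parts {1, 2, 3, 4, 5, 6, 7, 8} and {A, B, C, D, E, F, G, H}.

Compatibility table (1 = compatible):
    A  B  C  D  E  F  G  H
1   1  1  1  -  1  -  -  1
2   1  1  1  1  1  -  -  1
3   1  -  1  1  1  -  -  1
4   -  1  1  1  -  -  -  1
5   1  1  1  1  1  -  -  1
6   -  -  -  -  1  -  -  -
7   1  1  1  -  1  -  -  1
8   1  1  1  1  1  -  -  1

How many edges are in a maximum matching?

One maximum matching: 1–C, 2–B, 3–A, 4–D, 5–H, 6–E.
The set {1, 2, 3, 4, 5, 6, 7, 8} has only 6 neighbours ({A, B, C, D, E, H}), so by Hall's theorem at most 6 of the 8 left vertices can be matched.

6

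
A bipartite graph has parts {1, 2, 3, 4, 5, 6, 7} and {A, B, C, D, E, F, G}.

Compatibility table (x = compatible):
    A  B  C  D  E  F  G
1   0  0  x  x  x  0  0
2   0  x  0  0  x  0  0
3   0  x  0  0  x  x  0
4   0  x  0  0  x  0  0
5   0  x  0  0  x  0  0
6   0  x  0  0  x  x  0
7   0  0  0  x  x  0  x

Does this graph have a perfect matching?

No

The set {2, 3, 4, 5, 6} has only 3 neighbours ({B, E, F}), so by Hall's theorem at most 5 of the 7 left vertices can be matched.
Hence no matching covers every left vertex.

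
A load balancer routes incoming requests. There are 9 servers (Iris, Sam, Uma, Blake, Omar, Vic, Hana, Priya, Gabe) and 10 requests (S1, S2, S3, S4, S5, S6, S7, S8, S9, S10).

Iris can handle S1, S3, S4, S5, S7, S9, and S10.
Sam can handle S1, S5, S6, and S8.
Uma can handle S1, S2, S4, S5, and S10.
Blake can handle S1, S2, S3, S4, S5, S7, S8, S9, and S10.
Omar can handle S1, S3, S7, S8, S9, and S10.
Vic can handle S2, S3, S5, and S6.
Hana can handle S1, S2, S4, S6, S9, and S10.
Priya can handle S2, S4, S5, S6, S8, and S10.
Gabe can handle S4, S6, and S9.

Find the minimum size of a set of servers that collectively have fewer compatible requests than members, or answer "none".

A matching saturating every server exists, for instance Iris→S7, Sam→S8, Uma→S1, Blake→S2, Omar→S3, Vic→S5, Hana→S9, Priya→S6, Gabe→S4.
By Hall's marriage theorem, this means |N(S)| ≥ |S| for every subset S, so no violating subset exists.

none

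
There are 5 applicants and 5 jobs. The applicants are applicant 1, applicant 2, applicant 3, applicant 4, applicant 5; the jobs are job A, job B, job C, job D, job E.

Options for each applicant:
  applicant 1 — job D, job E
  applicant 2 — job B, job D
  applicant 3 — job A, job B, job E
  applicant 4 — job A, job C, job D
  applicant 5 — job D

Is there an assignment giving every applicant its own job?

One maximum matching: applicant 1–job E, applicant 2–job B, applicant 3–job A, applicant 4–job C, applicant 5–job D.
Every applicant is matched, so this is a perfect matching.

Yes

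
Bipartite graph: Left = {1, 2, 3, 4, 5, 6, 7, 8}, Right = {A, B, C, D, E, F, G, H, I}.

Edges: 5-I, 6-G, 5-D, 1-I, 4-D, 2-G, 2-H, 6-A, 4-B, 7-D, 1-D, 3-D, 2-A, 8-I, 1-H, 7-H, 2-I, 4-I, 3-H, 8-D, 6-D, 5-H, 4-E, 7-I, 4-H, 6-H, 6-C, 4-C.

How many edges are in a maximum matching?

A valid assignment of size 6: 1→I, 2→A, 3→H, 4→E, 5→D, 6→G.
The set {1, 3, 5, 7, 8} has only 3 neighbours ({D, H, I}), so by Hall's theorem at most 6 of the 8 left vertices can be matched.

6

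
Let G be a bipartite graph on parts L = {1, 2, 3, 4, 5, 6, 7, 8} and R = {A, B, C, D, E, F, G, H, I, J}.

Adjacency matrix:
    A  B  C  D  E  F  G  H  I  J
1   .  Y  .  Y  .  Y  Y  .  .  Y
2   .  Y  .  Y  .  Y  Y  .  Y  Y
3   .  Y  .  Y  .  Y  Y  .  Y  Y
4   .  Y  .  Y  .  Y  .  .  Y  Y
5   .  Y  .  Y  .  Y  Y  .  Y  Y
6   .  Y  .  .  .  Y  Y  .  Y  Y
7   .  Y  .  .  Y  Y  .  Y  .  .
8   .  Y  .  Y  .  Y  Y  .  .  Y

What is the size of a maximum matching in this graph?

7

For example, pair 1→D, 2→B, 3→I, 4→F, 5→G, 6→J, 7→H.
The set {1, 2, 3, 4, 5, 6, 8} has only 6 neighbours ({B, D, F, G, I, J}), so by Hall's theorem at most 7 of the 8 left vertices can be matched.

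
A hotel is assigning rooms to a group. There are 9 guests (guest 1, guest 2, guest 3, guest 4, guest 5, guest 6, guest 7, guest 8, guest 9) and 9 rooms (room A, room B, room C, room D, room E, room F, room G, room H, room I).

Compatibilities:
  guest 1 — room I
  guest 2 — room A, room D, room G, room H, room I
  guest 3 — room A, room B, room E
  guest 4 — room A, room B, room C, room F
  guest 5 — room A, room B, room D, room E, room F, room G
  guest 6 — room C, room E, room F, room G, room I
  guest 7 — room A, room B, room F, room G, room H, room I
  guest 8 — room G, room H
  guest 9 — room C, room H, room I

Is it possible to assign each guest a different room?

Yes

For example, pair guest 1→room I, guest 2→room D, guest 3→room E, guest 4→room B, guest 5→room F, guest 6→room C, guest 7→room A, guest 8→room G, guest 9→room H.
All 9 guests are covered.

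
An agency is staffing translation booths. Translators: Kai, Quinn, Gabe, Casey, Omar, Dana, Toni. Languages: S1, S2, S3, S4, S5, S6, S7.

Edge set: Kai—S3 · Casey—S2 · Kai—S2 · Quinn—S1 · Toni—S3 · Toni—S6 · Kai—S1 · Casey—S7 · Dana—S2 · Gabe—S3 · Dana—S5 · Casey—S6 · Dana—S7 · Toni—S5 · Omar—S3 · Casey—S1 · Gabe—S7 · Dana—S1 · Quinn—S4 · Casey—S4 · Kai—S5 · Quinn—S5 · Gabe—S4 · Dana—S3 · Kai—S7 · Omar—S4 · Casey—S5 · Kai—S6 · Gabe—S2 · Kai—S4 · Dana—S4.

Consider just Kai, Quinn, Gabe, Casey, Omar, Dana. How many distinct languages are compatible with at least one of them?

7

The union of neighbours of {Kai, Quinn, Gabe, Casey, Omar, Dana} is {S1, S2, S3, S4, S5, S6, S7}, which has 7 elements.
Since |N(S)| = 7 ≥ |S| = 6, Hall's condition holds for this subset.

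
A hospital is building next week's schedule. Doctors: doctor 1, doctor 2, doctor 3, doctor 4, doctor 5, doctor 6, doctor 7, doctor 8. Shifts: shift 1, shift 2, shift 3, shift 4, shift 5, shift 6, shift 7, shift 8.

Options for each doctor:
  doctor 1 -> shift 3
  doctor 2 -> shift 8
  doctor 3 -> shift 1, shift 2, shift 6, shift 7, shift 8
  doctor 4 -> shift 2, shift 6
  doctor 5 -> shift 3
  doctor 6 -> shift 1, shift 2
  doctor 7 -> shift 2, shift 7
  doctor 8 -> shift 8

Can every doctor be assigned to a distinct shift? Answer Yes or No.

The set {doctor 1, doctor 2, doctor 5, doctor 8} has only 2 neighbours ({shift 3, shift 8}), so by Hall's theorem at most 6 of the 8 doctors can be matched.
Hence no matching covers every doctor.

No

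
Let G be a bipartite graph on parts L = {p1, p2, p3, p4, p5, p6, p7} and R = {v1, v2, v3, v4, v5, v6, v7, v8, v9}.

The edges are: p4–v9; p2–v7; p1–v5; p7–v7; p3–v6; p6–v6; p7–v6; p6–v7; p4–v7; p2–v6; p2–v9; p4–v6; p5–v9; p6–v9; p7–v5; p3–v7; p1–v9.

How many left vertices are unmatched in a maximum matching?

A valid assignment of size 4: p1→v5, p2→v9, p3→v7, p4→v6.
The set {p1, p2, p3, p4, p5, p6, p7} has only 4 neighbours ({v5, v6, v7, v9}), so by Hall's theorem at most 4 of the 7 left vertices can be matched.
That matches 4 of the 7, leaving 3 unmatched; no matching can do better.

3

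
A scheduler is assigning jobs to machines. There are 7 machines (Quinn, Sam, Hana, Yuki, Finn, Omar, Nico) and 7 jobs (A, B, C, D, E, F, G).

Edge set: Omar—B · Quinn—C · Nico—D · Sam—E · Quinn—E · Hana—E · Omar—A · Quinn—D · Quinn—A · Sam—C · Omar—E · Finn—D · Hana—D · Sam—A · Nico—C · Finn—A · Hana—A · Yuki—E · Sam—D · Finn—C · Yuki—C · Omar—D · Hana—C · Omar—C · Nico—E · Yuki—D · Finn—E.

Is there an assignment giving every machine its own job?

The set {Quinn, Sam, Hana, Yuki, Finn, Nico} has only 4 neighbours ({A, C, D, E}), so by Hall's theorem at most 5 of the 7 machines can be matched.
Hence no matching covers every machine.

No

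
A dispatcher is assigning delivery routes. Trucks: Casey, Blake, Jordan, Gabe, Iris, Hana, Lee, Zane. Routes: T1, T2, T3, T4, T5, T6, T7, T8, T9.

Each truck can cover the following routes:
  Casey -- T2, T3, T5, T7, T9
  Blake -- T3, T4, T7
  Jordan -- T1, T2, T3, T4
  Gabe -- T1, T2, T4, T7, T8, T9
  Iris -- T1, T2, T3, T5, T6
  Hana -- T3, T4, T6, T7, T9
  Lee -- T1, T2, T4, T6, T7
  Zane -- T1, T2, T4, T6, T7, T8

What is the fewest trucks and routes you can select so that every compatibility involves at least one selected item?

8

A maximum matching has 8 edges (e.g. Casey–T9, Blake–T3, Jordan–T2, Gabe–T8, Iris–T5, Hana–T6, Lee–T4, Zane–T7).
By König's theorem the minimum vertex cover has the same size. One such cover is {Casey, Blake, Jordan, Gabe, Iris, Hana, Lee, Zane}.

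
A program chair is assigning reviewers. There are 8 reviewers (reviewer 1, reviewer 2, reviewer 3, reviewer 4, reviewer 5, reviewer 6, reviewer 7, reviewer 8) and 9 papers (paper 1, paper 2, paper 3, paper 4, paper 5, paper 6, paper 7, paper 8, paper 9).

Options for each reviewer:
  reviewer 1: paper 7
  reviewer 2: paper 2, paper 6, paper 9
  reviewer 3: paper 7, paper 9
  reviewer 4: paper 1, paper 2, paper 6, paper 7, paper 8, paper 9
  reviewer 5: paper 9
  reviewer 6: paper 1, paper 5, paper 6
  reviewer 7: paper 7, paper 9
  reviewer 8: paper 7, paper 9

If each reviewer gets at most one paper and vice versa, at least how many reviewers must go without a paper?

One maximum matching: reviewer 1–paper 7, reviewer 2–paper 2, reviewer 3–paper 9, reviewer 4–paper 1, reviewer 6–paper 6.
The set {reviewer 1, reviewer 3, reviewer 5, reviewer 7, reviewer 8} has only 2 neighbours ({paper 7, paper 9}), so by Hall's theorem at most 5 of the 8 reviewers can be matched.
That matches 5 of the 8, leaving 3 unmatched; no matching can do better.

3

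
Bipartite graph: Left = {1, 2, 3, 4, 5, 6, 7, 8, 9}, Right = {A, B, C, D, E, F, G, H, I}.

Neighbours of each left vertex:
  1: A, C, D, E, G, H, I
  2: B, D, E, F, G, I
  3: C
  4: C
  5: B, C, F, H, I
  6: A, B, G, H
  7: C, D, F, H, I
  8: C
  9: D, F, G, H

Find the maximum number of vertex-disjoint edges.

One maximum matching: 1–A, 2–E, 3–C, 5–B, 6–G, 7–H, 9–F.
The set {3, 4, 8} has only 1 neighbour ({C}), so by Hall's theorem at most 7 of the 9 left vertices can be matched.

7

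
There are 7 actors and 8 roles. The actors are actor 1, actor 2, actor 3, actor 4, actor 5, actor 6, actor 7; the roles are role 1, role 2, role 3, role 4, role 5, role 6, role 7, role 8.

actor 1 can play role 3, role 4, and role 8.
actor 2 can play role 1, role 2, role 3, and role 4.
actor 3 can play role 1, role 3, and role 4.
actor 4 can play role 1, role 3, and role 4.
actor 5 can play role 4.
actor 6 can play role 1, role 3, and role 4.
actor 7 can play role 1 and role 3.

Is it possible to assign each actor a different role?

The set {actor 3, actor 4, actor 5, actor 6, actor 7} has only 3 neighbours ({role 1, role 3, role 4}), so by Hall's theorem at most 5 of the 7 actors can be matched.
Hence no matching covers every actor.

No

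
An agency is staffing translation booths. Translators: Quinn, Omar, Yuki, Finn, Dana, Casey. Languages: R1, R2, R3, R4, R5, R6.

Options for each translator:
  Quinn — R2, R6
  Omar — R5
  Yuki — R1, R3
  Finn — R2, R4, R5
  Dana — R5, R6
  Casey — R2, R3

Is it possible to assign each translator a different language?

One maximum matching: Quinn-R2, Omar-R5, Yuki-R1, Finn-R4, Dana-R6, Casey-R3.
All 6 translators are covered.

Yes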